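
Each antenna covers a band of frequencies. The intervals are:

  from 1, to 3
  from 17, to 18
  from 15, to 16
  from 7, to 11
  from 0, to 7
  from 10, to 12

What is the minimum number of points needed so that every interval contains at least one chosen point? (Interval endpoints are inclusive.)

4

Sort by right endpoint; whenever an interval is uncovered, place a point at its right end.
By right end: [1,3]  [0,7]  [7,11]  [10,12]  [15,16]  [17,18]
[1,3] uncovered → point at 3; [7,11] uncovered → point at 11; [15,16] uncovered → point at 16; [17,18] uncovered → point at 18.
Points: 3, 11, 16, 18 (4 total).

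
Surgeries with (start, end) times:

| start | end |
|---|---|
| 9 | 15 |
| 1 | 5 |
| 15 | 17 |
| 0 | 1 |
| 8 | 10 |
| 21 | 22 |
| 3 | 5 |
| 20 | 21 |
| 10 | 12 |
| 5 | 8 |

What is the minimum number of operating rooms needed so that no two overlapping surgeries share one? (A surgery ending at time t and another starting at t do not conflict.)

The answer is the maximum number of intervals overlapping at any instant.
Events (time:±→running): 0:+→1 1:-→0 1:+→1 3:+→2 … peak 2.

2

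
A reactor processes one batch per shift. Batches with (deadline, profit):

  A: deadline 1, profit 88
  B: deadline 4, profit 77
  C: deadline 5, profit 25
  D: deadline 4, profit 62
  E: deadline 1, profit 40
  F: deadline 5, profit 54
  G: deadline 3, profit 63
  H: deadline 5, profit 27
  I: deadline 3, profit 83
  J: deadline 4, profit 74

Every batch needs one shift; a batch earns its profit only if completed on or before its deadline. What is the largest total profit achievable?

376

Profit order: A=88 I=83 B=77 J=74 G=63 D=62 F=54 E=40 H=27 C=25
Assign: A→slot 1, I→slot 3, B→slot 4, J→slot 2, G skipped, D skipped, F→slot 5, E skipped, H skipped, C skipped.
Slots: [1:A] [2:J] [3:I] [4:B] [5:F]
Profit = 88 + 74 + 83 + 77 + 54 = 376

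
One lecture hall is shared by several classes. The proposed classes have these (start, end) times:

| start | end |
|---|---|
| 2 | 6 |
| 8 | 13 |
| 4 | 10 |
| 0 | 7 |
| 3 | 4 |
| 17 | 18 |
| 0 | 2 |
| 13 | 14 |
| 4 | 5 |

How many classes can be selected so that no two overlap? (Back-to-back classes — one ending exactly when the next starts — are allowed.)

6

Order by finish time; keep every interval that doesn't clash with the previous kept one.
By end time: (0,2), (3,4), (4,5), (2,6), (0,7), (4,10), (8,13), (13,14), (17,18).
Pick (0,2); next start ≥ 2 → (3,4); next start ≥ 4 → (4,5); next start ≥ 5 → (8,13); next start ≥ 13 → (13,14); next start ≥ 14 → (17,18).
Selected 6 classes.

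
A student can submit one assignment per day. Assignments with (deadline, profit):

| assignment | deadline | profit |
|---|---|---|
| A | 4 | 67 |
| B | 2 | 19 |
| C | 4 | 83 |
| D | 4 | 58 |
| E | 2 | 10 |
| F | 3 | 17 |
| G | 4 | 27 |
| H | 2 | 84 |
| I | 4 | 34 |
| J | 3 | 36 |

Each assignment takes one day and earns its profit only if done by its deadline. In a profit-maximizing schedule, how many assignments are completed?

4

Sort by profit descending; place each in the latest free slot ≤ its deadline.
By profit: H(d2,84), C(d4,83), A(d4,67), D(d4,58), J(d3,36), I(d4,34), G(d4,27), B(d2,19), F(d3,17), E(d2,10)
H→slot 2; C→slot 4; A→slot 3; D→slot 1; J skipped; I skipped; G skipped; B skipped; F skipped; E skipped.
4 of 10 scheduled.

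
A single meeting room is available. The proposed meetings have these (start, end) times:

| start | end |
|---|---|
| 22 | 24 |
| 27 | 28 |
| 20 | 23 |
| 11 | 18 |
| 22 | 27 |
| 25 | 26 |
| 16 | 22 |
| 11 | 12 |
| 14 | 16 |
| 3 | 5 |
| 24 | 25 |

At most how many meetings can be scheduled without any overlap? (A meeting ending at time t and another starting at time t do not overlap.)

8

Greedy by earliest finish: after sorting by end time, pick each interval compatible with the last pick.
Sorted by end: (3,5)  (11,12)  (14,16)  (11,18)  (16,22)  (20,23)  (22,24)  (24,25)  (25,26)  (22,27)  (27,28)
take (3,5); take (11,12); take (14,16); take (16,22); take (22,24); take (24,25); take (25,26); take (27,28).
Selected 8 meetings.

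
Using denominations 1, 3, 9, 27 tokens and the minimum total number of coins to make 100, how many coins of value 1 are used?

1

Use the largest denomination that fits, subtract, and repeat.
100 = 3×27 + 2×9 + 1×1
Count of 1: 1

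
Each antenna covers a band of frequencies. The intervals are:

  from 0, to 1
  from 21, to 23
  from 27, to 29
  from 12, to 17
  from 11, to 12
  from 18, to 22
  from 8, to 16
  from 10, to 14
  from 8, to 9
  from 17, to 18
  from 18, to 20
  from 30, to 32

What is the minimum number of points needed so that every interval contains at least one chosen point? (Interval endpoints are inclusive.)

7

Sort by right endpoint; whenever an interval is uncovered, place a point at its right end.
By right end: [0,1]  [8,9]  [11,12]  [10,14]  [8,16]  [12,17]  [17,18]  [18,20]  [18,22]  [21,23]  [27,29]  [30,32]
[0,1] uncovered → point at 1; [8,9] uncovered → point at 9; [11,12] uncovered → point at 12; [17,18] uncovered → point at 18; [21,23] uncovered → point at 23; [27,29] uncovered → point at 29; [30,32] uncovered → point at 32.
Points: 1, 9, 12, 18, 23, 29, 32 (7 total).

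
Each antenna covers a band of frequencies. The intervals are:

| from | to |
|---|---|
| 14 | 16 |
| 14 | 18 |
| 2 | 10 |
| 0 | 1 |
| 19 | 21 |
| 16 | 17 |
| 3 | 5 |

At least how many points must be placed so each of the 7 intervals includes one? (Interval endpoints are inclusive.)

4

Process intervals by earliest right end; each time one isn't hit yet, stab at its right endpoint.
By right end: [0,1]  [3,5]  [2,10]  [14,16]  [16,17]  [14,18]  [19,21]
[0,1] uncovered → point at 1; [3,5] uncovered → point at 5; [14,16] uncovered → point at 16; [19,21] uncovered → point at 21.
Points: 1, 5, 16, 21 (4 total).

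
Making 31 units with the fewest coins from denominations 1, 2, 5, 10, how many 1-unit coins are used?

1

31 = 3×10 + 1×1
Count of 1: 1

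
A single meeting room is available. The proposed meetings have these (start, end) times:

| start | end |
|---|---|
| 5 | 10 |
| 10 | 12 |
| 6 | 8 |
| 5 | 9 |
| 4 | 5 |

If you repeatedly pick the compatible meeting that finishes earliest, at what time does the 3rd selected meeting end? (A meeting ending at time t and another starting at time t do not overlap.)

12

By end time: (4,5), (6,8), (5,9), (5,10), (10,12).
Pick (4,5); next start ≥ 5 → (6,8); next start ≥ 8 → (10,12).
Selected: (4,5) (6,8) (10,12)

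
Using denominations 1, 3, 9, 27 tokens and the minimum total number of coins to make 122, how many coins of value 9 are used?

1

122 = 4×27 + 1×9 + 1×3 + 2×1
Count of 9: 1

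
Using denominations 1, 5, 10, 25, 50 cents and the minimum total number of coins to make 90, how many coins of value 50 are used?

90 − 1×50→40 − 1×25→15 − 1×10→5 − 1×5→0
Count of 50: 1

1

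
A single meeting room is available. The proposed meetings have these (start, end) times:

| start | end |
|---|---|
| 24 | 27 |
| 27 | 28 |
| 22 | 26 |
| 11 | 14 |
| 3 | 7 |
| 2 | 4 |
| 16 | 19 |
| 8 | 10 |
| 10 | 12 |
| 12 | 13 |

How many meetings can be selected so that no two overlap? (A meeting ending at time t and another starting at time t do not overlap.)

7

By end time: (2,4), (3,7), (8,10), (10,12), (12,13), (11,14), (16,19), (22,26), (24,27), (27,28).
Pick (2,4); next start ≥ 4 → (8,10); next start ≥ 10 → (10,12); next start ≥ 12 → (12,13); next start ≥ 13 → (16,19); next start ≥ 19 → (22,26); next start ≥ 26 → (27,28).
Selected 7 meetings.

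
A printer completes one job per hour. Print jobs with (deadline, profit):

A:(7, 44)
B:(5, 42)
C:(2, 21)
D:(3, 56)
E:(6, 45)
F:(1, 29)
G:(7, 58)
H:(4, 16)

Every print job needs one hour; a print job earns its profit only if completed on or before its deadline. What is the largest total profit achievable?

295

Profit order: G=58 D=56 E=45 A=44 B=42 F=29 C=21 H=16
Assign: G→slot 7, D→slot 3, E→slot 6, A→slot 5, B→slot 4, F→slot 1, C→slot 2, H skipped.
Slots: [1:F] [2:C] [3:D] [4:B] [5:A] [6:E] [7:G]
Profit = 29 + 21 + 56 + 42 + 44 + 45 + 58 = 295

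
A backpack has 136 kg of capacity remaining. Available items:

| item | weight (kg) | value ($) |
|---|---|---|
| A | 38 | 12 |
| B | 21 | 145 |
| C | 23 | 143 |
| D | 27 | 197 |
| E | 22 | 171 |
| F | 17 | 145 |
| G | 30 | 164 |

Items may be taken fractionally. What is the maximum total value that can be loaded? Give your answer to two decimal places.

Ratios (sorted): F 8.53, E 7.77, D 7.30, B 6.90, C 6.22, G 5.47, A 0.32
take F (17 @ 145); take E (22 @ 171); take D (27 @ 197); take B (21 @ 145); take C (23 @ 143); take 26/30 of G → 142.13. Capacity used 136/136.
Total value = 943.13

943.13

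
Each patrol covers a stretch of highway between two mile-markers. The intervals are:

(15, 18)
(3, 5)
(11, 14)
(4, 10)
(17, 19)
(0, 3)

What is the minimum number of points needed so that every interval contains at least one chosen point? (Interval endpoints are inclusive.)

Sort by right endpoint; whenever an interval is uncovered, place a point at its right end.
By right end: [0,3]  [3,5]  [4,10]  [11,14]  [15,18]  [17,19]
[0,3] uncovered → point at 3; [4,10] uncovered → point at 10; [11,14] uncovered → point at 14; [15,18] uncovered → point at 18.
Points: 3, 10, 14, 18 (4 total).

4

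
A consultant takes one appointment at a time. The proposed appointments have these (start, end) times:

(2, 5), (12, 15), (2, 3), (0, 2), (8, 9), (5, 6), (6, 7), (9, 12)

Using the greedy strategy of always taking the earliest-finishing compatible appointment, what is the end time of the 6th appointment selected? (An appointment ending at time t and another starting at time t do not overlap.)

Sort by end time and greedily take each interval whose start is ≥ the last chosen end.
Sorted by end: (0,2)  (2,3)  (2,5)  (5,6)  (6,7)  (8,9)  (9,12)  (12,15)
take (0,2); take (2,3); take (5,6); take (6,7); take (8,9); take (9,12); take (12,15).
Selected: (0,2) (2,3) (5,6) (6,7) (8,9) (9,12) (12,15)

12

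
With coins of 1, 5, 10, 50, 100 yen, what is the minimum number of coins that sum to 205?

Use the largest denomination that fits, subtract, and repeat.
205 − 2×100→5 − 1×5→0
Total coins = 2 + 1 = 3

3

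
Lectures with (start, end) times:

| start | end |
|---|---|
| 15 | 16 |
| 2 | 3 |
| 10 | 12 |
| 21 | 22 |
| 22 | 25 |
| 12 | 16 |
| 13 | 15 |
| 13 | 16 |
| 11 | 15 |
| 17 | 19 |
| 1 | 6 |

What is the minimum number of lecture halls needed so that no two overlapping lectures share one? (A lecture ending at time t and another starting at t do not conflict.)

4

Count concurrent intervals with a sweep; the peak is the room count.
starts: [1, 2, 10, 11, 12, 13, 13, 15, 17, 21, 22]
ends:   [3, 6, 12, 15, 15, 16, 16, 16, 19, 22, 25]
s1→1 s2→2 e3→1 e6→0 s10→1 s11→2 e12→1 s12→2 s13→3 s13→4  — peak 4.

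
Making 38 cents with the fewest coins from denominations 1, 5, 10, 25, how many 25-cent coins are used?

1

Greedy: take as many of the largest coin as possible, then repeat with the remainder.
38 = 1×25 + 1×10 + 3×1
Count of 25: 1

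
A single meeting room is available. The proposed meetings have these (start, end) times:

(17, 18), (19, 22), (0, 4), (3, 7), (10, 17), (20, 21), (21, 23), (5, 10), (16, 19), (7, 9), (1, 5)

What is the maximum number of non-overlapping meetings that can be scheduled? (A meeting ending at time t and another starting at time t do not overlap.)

Order by finish time; keep every interval that doesn't clash with the previous kept one.
Sorted by end: (0,4)  (1,5)  (3,7)  (7,9)  (5,10)  (10,17)  (17,18)  (16,19)  (20,21)  (19,22)  (21,23)
take (0,4); skip (1,5); skip (3,7); take (7,9); take (10,17); take (17,18); skip (16,19); take (20,21); take (21,23).
Selected 6 meetings.

6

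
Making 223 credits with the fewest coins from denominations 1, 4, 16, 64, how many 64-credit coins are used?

223 = 3×64 + 1×16 + 3×4 + 3×1
Count of 64: 3

3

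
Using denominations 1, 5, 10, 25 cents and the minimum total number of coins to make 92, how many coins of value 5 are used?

Greedy: take as many of the largest coin as possible, then repeat with the remainder.
92 − 3×25→17 − 1×10→7 − 1×5→2 − 2×1→0
Count of 5: 1

1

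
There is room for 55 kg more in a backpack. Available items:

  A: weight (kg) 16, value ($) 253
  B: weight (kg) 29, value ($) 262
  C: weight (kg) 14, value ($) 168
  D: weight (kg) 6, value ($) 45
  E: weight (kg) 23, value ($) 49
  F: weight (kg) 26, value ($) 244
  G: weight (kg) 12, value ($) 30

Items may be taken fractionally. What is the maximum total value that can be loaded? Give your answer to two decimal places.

655.62

Greedy by value/weight ratio, highest first.
Order: A (253/16=15.81) > C (168/14=12.00) > F (244/26=9.38) > B (262/29=9.03) > D (45/6=7.50) > G (30/12=2.50) > E (49/23=2.13)
Fill: take A (16 @ 253) → take C (14 @ 168) → take 25/26 of F → 234.62; 55/55 used.
Total value = 655.62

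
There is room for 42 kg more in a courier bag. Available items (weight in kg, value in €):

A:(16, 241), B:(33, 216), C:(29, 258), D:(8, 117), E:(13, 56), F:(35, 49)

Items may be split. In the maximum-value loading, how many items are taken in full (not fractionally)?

2

Greedy by value/weight ratio, highest first.
Ratios (sorted): A 15.06, D 14.62, C 8.90, B 6.55, E 4.31, F 1.40
take A (16 @ 241); take D (8 @ 117); take 18/29 of C → 160.14. Capacity used 42/42.
2 item(s) taken whole; one partial (take 18/29 of C).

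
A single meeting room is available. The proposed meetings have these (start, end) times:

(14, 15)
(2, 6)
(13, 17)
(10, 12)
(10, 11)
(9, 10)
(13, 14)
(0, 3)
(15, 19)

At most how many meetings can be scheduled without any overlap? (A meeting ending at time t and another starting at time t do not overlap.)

6

Order by finish time; keep every interval that doesn't clash with the previous kept one.
Sorted by end: (0,3)  (2,6)  (9,10)  (10,11)  (10,12)  (13,14)  (14,15)  (13,17)  (15,19)
take (0,3); skip (2,6); take (9,10); take (10,11); skip (10,12); take (13,14); take (14,15); take (15,19).
Selected 6 meetings.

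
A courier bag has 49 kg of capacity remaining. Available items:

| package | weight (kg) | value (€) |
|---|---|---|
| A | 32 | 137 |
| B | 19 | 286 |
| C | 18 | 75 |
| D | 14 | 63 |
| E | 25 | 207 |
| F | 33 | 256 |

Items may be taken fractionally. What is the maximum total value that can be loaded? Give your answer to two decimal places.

Sort by value per unit weight and fill in that order.
Order: B (286/19=15.05) > E (207/25=8.28) > F (256/33=7.76) > D (63/14=4.50) > A (137/32=4.28) > C (75/18=4.17)
Fill: take B (19 @ 286) → take E (25 @ 207) → take 5/33 of F → 38.79; 49/49 used.
Total value = 531.79

531.79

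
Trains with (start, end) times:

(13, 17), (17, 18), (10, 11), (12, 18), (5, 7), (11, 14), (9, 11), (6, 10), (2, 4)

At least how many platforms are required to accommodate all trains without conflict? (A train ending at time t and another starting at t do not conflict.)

3

Events (time:±→running): 2:+→1 4:-→0 5:+→1 6:+→2 7:-→1 9:+→2 10:-→1 10:+→2 11:-→1 11:-→0 11:+→1 12:+→2 13:+→3 … peak 3.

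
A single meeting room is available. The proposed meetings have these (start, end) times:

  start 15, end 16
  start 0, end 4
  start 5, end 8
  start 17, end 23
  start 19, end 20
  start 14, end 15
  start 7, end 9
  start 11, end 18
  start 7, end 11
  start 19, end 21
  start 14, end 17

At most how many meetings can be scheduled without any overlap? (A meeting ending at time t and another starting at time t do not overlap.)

By end time: (0,4), (5,8), (7,9), (7,11), (14,15), (15,16), (14,17), (11,18), (19,20), (19,21), (17,23).
Pick (0,4); next start ≥ 4 → (5,8); next start ≥ 8 → (14,15); next start ≥ 15 → (15,16); next start ≥ 16 → (19,20).
Selected 5 meetings.

5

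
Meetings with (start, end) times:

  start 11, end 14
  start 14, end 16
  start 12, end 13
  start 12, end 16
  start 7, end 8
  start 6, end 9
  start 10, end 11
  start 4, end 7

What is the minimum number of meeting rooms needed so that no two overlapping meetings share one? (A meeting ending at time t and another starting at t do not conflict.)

starts: [4, 6, 7, 10, 11, 12, 12, 14]
ends:   [7, 8, 9, 11, 13, 14, 16, 16]
s4→1 s6→2 e7→1 s7→2 e8→1 e9→0 s10→1 e11→0 s11→1 s12→2 s12→3  — peak 3.

3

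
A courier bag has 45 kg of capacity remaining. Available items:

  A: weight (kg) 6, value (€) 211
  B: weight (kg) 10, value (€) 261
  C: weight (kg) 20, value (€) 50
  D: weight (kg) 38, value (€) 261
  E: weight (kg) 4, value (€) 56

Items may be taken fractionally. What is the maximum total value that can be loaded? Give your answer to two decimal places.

Order: A (211/6=35.17) > B (261/10=26.10) > E (56/4=14.00) > D (261/38=6.87) > C (50/20=2.50)
Fill: take A (6 @ 211) → take B (10 @ 261) → take E (4 @ 56) → take 25/38 of D → 171.71; 45/45 used.
Total value = 699.71

699.71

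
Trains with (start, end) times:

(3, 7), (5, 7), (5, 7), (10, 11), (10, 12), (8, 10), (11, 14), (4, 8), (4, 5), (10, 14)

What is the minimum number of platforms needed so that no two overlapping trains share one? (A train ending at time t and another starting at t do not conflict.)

4

Count concurrent intervals with a sweep; the peak is the room count.
starts: [3, 4, 4, 5, 5, 8, 10, 10, 10, 11]
ends:   [5, 7, 7, 7, 8, 10, 11, 12, 14, 14]
s3→1 s4→2 s4→3 e5→2 s5→3 s5→4  — peak 4.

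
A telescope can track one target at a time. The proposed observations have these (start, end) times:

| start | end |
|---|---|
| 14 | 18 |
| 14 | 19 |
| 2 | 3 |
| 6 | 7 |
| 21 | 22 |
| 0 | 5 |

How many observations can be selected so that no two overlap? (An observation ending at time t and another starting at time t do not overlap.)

By end time: (2,3), (0,5), (6,7), (14,18), (14,19), (21,22).
Pick (2,3); next start ≥ 3 → (6,7); next start ≥ 7 → (14,18); next start ≥ 18 → (21,22).
Selected 4 observations.

4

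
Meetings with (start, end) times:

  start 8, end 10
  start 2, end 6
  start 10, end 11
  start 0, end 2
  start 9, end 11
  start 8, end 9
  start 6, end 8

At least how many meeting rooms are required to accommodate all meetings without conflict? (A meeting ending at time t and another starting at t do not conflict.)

Count concurrent intervals with a sweep; the peak is the room count.
Events (time:±→running): 0:+→1 2:-→0 2:+→1 6:-→0 6:+→1 8:-→0 8:+→1 8:+→2 … peak 2.

2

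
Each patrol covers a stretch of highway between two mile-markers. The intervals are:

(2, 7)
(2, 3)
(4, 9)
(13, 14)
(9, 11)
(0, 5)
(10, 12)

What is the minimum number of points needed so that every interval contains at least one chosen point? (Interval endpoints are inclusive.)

4

Sort by right endpoint; whenever an interval is uncovered, place a point at its right end.
Sorted: [2,3] [0,5] [2,7] [4,9] [9,11] [10,12] [13,14]
{[2,3],[0,5],[2,7]} hit by 3; {[4,9],[9,11]} hit by 9; {[10,12]} hit by 12; {[13,14]} hit by 14.
Points: 3, 9, 12, 14 (4 total).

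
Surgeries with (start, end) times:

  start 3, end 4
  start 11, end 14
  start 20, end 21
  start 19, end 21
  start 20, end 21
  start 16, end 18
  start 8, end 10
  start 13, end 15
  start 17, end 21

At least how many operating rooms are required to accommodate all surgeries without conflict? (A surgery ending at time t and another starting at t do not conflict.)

4

Count concurrent intervals with a sweep; the peak is the room count.
Events (time:±→running): 3:+→1 4:-→0 8:+→1 10:-→0 11:+→1 13:+→2 14:-→1 15:-→0 16:+→1 17:+→2 18:-→1 19:+→2 20:+→3 20:+→4 … peak 4.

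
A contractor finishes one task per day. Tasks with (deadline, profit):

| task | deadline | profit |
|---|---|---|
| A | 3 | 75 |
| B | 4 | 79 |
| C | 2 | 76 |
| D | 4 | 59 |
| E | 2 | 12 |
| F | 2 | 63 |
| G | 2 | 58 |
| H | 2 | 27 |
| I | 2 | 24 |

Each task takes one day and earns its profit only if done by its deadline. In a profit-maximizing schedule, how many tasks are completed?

4

Sort by profit descending; place each in the latest free slot ≤ its deadline.
By profit: B(d4,79), C(d2,76), A(d3,75), F(d2,63), D(d4,59), G(d2,58), H(d2,27), I(d2,24), E(d2,12)
B→slot 4; C→slot 2; A→slot 3; F→slot 1; D skipped; G skipped; H skipped; I skipped; E skipped.
4 of 9 scheduled.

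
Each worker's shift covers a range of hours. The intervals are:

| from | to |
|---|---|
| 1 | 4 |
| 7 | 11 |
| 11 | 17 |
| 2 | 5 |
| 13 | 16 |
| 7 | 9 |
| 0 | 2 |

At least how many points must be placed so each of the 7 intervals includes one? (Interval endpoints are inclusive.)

3

Process intervals by earliest right end; each time one isn't hit yet, stab at its right endpoint.
Sorted: [0,2] [1,4] [2,5] [7,9] [7,11] [13,16] [11,17]
{[0,2],[1,4],[2,5]} hit by 2; {[7,9],[7,11]} hit by 9; {[13,16],[11,17]} hit by 16.
Points: 2, 9, 16 (3 total).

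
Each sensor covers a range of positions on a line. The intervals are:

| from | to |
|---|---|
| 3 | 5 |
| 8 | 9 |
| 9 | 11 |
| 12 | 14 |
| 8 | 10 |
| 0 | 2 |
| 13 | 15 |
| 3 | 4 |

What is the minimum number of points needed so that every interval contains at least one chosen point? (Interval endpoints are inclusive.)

4

By right end: [0,2]  [3,4]  [3,5]  [8,9]  [8,10]  [9,11]  [12,14]  [13,15]
[0,2] uncovered → point at 2; [3,4] uncovered → point at 4; [8,9] uncovered → point at 9; [12,14] uncovered → point at 14.
Points: 2, 4, 9, 14 (4 total).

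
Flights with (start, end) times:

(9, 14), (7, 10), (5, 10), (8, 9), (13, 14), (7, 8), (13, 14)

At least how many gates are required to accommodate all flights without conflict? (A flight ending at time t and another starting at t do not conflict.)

3

The answer is the maximum number of intervals overlapping at any instant.
starts: [5, 7, 7, 8, 9, 13, 13]
ends:   [8, 9, 10, 10, 14, 14, 14]
s5→1 s7→2 s7→3  — peak 3.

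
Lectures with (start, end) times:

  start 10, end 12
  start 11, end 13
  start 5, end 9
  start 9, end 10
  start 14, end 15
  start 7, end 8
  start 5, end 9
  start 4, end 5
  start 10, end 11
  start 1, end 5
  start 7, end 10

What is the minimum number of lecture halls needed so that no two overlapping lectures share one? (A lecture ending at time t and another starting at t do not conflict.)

The answer is the maximum number of intervals overlapping at any instant.
Events (time:±→running): 1:+→1 4:+→2 5:-→1 5:-→0 5:+→1 5:+→2 7:+→3 7:+→4 … peak 4.

4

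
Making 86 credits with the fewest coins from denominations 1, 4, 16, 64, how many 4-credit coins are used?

1

Greedy: take as many of the largest coin as possible, then repeat with the remainder.
86 − 1×64→22 − 1×16→6 − 1×4→2 − 2×1→0
Count of 4: 1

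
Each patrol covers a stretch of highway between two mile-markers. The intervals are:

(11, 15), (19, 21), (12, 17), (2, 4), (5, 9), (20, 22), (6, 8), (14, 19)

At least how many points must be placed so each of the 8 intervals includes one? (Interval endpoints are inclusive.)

Sort by right endpoint; whenever an interval is uncovered, place a point at its right end.
By right end: [2,4]  [6,8]  [5,9]  [11,15]  [12,17]  [14,19]  [19,21]  [20,22]
[2,4] uncovered → point at 4; [6,8] uncovered → point at 8; [11,15] uncovered → point at 15; [19,21] uncovered → point at 21.
Points: 4, 8, 15, 21 (4 total).

4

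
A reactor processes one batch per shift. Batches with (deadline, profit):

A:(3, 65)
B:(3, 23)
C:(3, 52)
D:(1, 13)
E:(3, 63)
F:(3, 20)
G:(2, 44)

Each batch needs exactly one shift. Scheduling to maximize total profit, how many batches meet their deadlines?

By profit: A(d3,65), E(d3,63), C(d3,52), G(d2,44), B(d3,23), F(d3,20), D(d1,13)
A→slot 3; E→slot 2; C→slot 1; G skipped; B skipped; F skipped; D skipped.
3 of 7 scheduled.

3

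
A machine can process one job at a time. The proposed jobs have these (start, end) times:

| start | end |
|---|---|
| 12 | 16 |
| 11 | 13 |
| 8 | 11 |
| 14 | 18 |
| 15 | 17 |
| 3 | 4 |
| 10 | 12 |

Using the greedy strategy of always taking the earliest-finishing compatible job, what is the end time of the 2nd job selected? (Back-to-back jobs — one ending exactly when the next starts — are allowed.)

11

By end time: (3,4), (8,11), (10,12), (11,13), (12,16), (15,17), (14,18).
Pick (3,4); next start ≥ 4 → (8,11); next start ≥ 11 → (11,13); next start ≥ 13 → (15,17).
Selected: (3,4) (8,11) (11,13) (15,17)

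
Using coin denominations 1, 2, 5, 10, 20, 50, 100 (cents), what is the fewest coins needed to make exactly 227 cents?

Use the largest denomination that fits, subtract, and repeat.
227 − 2×100→27 − 1×20→7 − 1×5→2 − 1×2→0
Total coins = 2 + 1 + 1 + 1 = 5

5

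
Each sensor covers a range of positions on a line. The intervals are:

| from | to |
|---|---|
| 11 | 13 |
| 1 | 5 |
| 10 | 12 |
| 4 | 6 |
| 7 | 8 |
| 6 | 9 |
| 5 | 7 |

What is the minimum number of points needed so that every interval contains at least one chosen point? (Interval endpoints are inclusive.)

3

Sorted: [1,5] [4,6] [5,7] [7,8] [6,9] [10,12] [11,13]
{[1,5],[4,6],[5,7]} hit by 5; {[7,8],[6,9]} hit by 8; {[10,12],[11,13]} hit by 12.
Points: 5, 8, 12 (3 total).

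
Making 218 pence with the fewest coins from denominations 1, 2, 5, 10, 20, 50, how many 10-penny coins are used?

1

218 − 4×50→18 − 1×10→8 − 1×5→3 − 1×2→1 − 1×1→0
Count of 10: 1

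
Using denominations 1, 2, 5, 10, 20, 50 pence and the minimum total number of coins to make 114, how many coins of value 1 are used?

0

Greedy: take as many of the largest coin as possible, then repeat with the remainder.
114 − 2×50→14 − 1×10→4 − 2×2→0
Count of 1: 0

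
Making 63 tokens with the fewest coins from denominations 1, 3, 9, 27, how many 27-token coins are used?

2

63 − 2×27→9 − 1×9→0
Count of 27: 2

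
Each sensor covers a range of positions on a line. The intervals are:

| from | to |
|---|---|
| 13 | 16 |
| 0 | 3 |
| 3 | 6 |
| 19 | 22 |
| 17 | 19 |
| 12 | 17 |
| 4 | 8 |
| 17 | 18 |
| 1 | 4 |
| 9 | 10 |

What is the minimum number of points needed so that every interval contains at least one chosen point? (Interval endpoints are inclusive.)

6

Sorted: [0,3] [1,4] [3,6] [4,8] [9,10] [13,16] [12,17] [17,18] [17,19] [19,22]
{[0,3],[1,4],[3,6]} hit by 3; {[4,8]} hit by 8; {[9,10]} hit by 10; {[13,16],[12,17]} hit by 16; {[17,18],[17,19]} hit by 18; {[19,22]} hit by 22.
Points: 3, 8, 10, 16, 18, 22 (6 total).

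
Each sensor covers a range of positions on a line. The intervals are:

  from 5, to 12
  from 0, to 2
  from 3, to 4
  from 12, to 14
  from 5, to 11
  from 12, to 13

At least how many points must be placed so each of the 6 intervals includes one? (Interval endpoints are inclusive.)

4

By right end: [0,2]  [3,4]  [5,11]  [5,12]  [12,13]  [12,14]
[0,2] uncovered → point at 2; [3,4] uncovered → point at 4; [5,11] uncovered → point at 11; [12,13] uncovered → point at 13.
Points: 2, 4, 11, 13 (4 total).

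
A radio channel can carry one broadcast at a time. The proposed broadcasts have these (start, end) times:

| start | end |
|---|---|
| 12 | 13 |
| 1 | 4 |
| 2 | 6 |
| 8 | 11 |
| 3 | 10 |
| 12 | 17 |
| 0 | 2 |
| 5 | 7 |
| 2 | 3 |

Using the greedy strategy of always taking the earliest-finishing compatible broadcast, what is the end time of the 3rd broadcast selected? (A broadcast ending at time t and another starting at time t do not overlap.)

7

By end time: (0,2), (2,3), (1,4), (2,6), (5,7), (3,10), (8,11), (12,13), (12,17).
Pick (0,2); next start ≥ 2 → (2,3); next start ≥ 3 → (5,7); next start ≥ 7 → (8,11); next start ≥ 11 → (12,13).
Selected: (0,2) (2,3) (5,7) (8,11) (12,13)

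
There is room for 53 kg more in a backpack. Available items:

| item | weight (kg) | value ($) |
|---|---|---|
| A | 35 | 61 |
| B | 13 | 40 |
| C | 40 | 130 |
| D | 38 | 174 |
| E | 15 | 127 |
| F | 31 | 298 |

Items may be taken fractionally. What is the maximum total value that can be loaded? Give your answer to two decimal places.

Sort by value per unit weight and fill in that order.
Order: F (298/31=9.61) > E (127/15=8.47) > D (174/38=4.58) > C (130/40=3.25) > B (40/13=3.08) > A (61/35=1.74)
Fill: take F (31 @ 298) → take E (15 @ 127) → take 7/38 of D → 32.05; 53/53 used.
Total value = 457.05

457.05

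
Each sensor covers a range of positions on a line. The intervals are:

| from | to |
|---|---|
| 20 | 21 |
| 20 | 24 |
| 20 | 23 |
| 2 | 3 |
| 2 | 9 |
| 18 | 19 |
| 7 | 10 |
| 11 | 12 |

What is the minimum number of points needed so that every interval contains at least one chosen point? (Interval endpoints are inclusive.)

Sort by right endpoint; whenever an interval is uncovered, place a point at its right end.
Sorted: [2,3] [2,9] [7,10] [11,12] [18,19] [20,21] [20,23] [20,24]
{[2,3],[2,9]} hit by 3; {[7,10]} hit by 10; {[11,12]} hit by 12; {[18,19]} hit by 19; {[20,21],[20,23],[20,24]} hit by 21.
Points: 3, 10, 12, 19, 21 (5 total).

5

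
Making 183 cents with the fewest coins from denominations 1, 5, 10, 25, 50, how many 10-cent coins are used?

183 − 3×50→33 − 1×25→8 − 1×5→3 − 3×1→0
Count of 10: 0

0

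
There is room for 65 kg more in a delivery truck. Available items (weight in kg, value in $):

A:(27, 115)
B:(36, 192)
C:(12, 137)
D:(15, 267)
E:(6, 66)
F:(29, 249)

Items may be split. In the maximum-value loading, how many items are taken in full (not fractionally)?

4

Order: D (267/15=17.80) > C (137/12=11.42) > E (66/6=11.00) > F (249/29=8.59) > B (192/36=5.33) > A (115/27=4.26)
Fill: take D (15 @ 267) → take C (12 @ 137) → take E (6 @ 66) → take F (29 @ 249) → take 3/36 of B → 16.00; 65/65 used.
4 item(s) taken whole; one partial (take 3/36 of B).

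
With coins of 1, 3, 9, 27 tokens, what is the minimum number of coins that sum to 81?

81 − 3×27→0
Total coins = 3 = 3

3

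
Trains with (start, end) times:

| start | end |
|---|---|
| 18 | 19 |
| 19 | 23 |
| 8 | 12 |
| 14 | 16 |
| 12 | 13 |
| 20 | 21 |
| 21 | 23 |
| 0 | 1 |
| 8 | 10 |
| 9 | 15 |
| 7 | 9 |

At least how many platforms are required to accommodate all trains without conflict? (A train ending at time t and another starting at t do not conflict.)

3

starts: [0, 7, 8, 8, 9, 12, 14, 18, 19, 20, 21]
ends:   [1, 9, 10, 12, 13, 15, 16, 19, 21, 23, 23]
s0→1 e1→0 s7→1 s8→2 s8→3  — peak 3.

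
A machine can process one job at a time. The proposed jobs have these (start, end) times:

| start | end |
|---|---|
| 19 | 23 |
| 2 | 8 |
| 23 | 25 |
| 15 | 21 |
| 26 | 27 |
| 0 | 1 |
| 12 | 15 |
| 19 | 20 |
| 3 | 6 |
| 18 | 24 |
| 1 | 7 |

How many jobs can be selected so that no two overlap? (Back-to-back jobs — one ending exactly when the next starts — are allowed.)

Sorted by end: (0,1)  (3,6)  (1,7)  (2,8)  (12,15)  (19,20)  (15,21)  (19,23)  (18,24)  (23,25)  (26,27)
take (0,1); take (3,6); skip (2,8); take (12,15); take (19,20); skip (15,21); skip (19,23); skip (18,24); take (23,25); take (26,27).
Selected 6 jobs.

6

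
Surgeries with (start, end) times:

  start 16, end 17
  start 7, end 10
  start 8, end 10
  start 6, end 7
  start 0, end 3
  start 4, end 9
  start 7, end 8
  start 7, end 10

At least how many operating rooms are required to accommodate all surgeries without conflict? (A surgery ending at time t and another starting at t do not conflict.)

starts: [0, 4, 6, 7, 7, 7, 8, 16]
ends:   [3, 7, 8, 9, 10, 10, 10, 17]
s0→1 e3→0 s4→1 s6→2 e7→1 s7→2 s7→3 s7→4  — peak 4.

4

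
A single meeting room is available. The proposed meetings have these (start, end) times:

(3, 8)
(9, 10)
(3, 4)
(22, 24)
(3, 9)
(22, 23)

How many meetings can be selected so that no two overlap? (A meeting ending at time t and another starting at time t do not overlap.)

Order by finish time; keep every interval that doesn't clash with the previous kept one.
Sorted by end: (3,4)  (3,8)  (3,9)  (9,10)  (22,23)  (22,24)
take (3,4); skip (3,8); skip (3,9); take (9,10); take (22,23).
Selected 3 meetings.

3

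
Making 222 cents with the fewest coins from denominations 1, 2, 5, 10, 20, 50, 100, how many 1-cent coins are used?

0

222 = 2×100 + 1×20 + 1×2
Count of 1: 0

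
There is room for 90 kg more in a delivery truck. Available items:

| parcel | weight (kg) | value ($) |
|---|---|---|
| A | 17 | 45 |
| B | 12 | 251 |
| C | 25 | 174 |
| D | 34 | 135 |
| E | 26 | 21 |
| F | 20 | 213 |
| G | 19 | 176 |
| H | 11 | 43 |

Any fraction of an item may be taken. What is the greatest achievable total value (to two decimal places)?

Sort by value per unit weight and fill in that order.
Ratios (sorted): B 20.92, F 10.65, G 9.26, C 6.96, D 3.97, H 3.91, A 2.65, E 0.81
take B (12 @ 251); take F (20 @ 213); take G (19 @ 176); take C (25 @ 174); take 14/34 of D → 55.59. Capacity used 90/90.
Total value = 869.59

869.59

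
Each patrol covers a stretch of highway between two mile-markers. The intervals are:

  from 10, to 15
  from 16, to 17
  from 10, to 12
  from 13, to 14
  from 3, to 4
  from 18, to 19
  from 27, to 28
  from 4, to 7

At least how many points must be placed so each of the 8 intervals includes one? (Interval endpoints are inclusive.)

Sort by right endpoint; whenever an interval is uncovered, place a point at its right end.
Sorted: [3,4] [4,7] [10,12] [13,14] [10,15] [16,17] [18,19] [27,28]
{[3,4],[4,7]} hit by 4; {[10,12]} hit by 12; {[13,14],[10,15]} hit by 14; {[16,17]} hit by 17; {[18,19]} hit by 19; {[27,28]} hit by 28.
Points: 4, 12, 14, 17, 19, 28 (6 total).

6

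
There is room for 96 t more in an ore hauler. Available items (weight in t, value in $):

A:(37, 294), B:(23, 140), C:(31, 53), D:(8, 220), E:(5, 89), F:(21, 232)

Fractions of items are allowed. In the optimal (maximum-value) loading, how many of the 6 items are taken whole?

5

Order: D (220/8=27.50) > E (89/5=17.80) > F (232/21=11.05) > A (294/37=7.95) > B (140/23=6.09) > C (53/31=1.71)
Fill: take D (8 @ 220) → take E (5 @ 89) → take F (21 @ 232) → take A (37 @ 294) → take B (23 @ 140) → take 2/31 of C → 3.42; 96/96 used.
5 item(s) taken whole; one partial (take 2/31 of C).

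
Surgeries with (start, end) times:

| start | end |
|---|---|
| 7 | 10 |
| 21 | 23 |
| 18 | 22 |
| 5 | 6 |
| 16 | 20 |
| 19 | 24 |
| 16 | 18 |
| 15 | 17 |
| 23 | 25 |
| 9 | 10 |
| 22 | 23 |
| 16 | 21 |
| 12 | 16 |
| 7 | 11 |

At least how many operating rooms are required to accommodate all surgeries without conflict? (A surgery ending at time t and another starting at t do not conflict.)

starts: [5, 7, 7, 9, 12, 15, 16, 16, 16, 18, 19, 21, 22, 23]
ends:   [6, 10, 10, 11, 16, 17, 18, 20, 21, 22, 23, 23, 24, 25]
s5→1 e6→0 s7→1 s7→2 s9→3 e10→2 e10→1 e11→0 s12→1 s15→2 e16→1 s16→2 s16→3 s16→4  — peak 4.

4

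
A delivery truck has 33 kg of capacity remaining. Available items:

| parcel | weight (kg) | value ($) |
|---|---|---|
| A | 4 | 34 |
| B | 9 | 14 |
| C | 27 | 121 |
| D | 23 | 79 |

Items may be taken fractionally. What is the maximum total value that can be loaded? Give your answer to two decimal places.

Greedy by value/weight ratio, highest first.
Ratios (sorted): A 8.50, C 4.48, D 3.43, B 1.56
take A (4 @ 34); take C (27 @ 121); take 2/23 of D → 6.87. Capacity used 33/33.
Total value = 161.87

161.87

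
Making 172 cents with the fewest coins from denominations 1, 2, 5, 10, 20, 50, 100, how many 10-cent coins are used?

0

Greedy: take as many of the largest coin as possible, then repeat with the remainder.
172 − 1×100→72 − 1×50→22 − 1×20→2 − 1×2→0
Count of 10: 0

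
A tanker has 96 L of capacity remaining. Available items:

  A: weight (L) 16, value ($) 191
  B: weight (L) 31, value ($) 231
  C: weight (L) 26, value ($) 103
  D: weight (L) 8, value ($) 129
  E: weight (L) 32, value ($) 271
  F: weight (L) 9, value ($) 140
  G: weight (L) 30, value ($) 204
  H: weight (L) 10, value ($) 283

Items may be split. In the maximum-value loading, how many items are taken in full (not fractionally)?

5

Sort by value per unit weight and fill in that order.
Ratios (sorted): H 28.30, D 16.12, F 15.56, A 11.94, E 8.47, B 7.45, G 6.80, C 3.96
take H (10 @ 283); take D (8 @ 129); take F (9 @ 140); take A (16 @ 191); take E (32 @ 271); take 21/31 of B → 156.48. Capacity used 96/96.
5 item(s) taken whole; one partial (take 21/31 of B).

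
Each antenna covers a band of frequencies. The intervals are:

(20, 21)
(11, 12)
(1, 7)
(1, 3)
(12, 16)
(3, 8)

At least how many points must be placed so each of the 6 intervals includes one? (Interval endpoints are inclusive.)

3

Sort by right endpoint; whenever an interval is uncovered, place a point at its right end.
Sorted: [1,3] [1,7] [3,8] [11,12] [12,16] [20,21]
{[1,3],[1,7],[3,8]} hit by 3; {[11,12],[12,16]} hit by 12; {[20,21]} hit by 21.
Points: 3, 12, 21 (3 total).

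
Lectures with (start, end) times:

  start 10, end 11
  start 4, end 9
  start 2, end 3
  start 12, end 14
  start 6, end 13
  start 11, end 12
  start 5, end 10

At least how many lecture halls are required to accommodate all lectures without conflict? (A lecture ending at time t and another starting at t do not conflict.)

starts: [2, 4, 5, 6, 10, 11, 12]
ends:   [3, 9, 10, 11, 12, 13, 14]
s2→1 e3→0 s4→1 s5→2 s6→3  — peak 3.

3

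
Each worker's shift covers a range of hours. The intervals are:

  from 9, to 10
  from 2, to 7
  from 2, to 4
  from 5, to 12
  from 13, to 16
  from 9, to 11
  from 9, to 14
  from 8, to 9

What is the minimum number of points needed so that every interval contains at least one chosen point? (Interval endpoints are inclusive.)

3

Process intervals by earliest right end; each time one isn't hit yet, stab at its right endpoint.
Sorted: [2,4] [2,7] [8,9] [9,10] [9,11] [5,12] [9,14] [13,16]
{[2,4],[2,7]} hit by 4; {[8,9],[9,10],[9,11],[5,12],[9,14]} hit by 9; {[13,16]} hit by 16.
Points: 4, 9, 16 (3 total).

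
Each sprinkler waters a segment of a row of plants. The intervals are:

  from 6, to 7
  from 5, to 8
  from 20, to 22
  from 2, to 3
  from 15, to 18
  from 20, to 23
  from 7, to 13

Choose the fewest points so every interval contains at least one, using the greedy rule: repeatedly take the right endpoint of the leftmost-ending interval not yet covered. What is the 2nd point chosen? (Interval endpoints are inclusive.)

Process intervals by earliest right end; each time one isn't hit yet, stab at its right endpoint.
By right end: [2,3]  [6,7]  [5,8]  [7,13]  [15,18]  [20,22]  [20,23]
[2,3] uncovered → point at 3; [6,7] uncovered → point at 7; [15,18] uncovered → point at 18; [20,22] uncovered → point at 22.
Points: 3, 7, 18, 22 (4 total).

7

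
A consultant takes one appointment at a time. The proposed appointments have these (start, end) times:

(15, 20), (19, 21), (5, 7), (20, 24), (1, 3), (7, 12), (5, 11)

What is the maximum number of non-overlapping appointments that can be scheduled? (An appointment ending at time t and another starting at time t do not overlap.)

Greedy by earliest finish: after sorting by end time, pick each interval compatible with the last pick.
Sorted by end: (1,3)  (5,7)  (5,11)  (7,12)  (15,20)  (19,21)  (20,24)
take (1,3); take (5,7); take (7,12); take (15,20); skip (19,21); take (20,24).
Selected 5 appointments.

5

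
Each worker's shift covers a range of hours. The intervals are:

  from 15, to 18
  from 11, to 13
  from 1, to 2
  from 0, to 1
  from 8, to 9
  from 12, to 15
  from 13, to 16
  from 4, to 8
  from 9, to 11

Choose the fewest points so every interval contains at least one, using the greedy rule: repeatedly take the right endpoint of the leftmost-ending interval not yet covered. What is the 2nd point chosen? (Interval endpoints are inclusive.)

8

By right end: [0,1]  [1,2]  [4,8]  [8,9]  [9,11]  [11,13]  [12,15]  [13,16]  [15,18]
[0,1] uncovered → point at 1; [4,8] uncovered → point at 8; [9,11] uncovered → point at 11; [12,15] uncovered → point at 15.
Points: 1, 8, 11, 15 (4 total).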